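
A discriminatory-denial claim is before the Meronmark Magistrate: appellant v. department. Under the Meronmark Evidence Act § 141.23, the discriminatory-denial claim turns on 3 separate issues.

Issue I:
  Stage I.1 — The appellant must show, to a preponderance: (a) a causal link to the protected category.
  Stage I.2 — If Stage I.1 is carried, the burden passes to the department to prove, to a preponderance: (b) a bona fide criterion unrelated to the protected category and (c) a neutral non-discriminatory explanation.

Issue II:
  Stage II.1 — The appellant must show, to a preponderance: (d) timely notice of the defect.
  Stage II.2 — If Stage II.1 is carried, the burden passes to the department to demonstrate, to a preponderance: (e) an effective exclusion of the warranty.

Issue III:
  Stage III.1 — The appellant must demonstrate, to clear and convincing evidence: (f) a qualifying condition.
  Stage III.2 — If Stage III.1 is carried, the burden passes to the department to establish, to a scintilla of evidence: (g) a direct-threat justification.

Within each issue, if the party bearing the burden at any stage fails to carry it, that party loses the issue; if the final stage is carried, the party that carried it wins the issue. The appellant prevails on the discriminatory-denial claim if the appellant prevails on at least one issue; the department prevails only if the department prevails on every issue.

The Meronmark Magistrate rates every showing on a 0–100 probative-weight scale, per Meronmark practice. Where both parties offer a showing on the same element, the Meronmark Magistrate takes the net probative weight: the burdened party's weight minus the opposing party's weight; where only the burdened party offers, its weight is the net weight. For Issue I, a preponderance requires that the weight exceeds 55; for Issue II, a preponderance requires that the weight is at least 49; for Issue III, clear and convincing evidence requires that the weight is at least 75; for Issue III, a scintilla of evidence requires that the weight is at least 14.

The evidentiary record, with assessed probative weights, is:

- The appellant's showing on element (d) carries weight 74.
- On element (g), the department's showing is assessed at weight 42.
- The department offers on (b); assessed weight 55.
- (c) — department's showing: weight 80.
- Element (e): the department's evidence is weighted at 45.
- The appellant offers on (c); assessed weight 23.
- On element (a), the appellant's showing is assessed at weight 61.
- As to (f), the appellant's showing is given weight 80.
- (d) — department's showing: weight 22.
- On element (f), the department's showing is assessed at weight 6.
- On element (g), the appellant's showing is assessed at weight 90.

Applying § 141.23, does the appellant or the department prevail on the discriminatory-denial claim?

— Issue I —
At Stage I.1 the appellant must meet a preponderance (weight exceeds 55): on (a) the weight is 61, which does exceed 55, so (a) meets the standard.
  The appellant carries Stage I.1; the department now bears the burden.
At Stage I.2 the department must meet a preponderance (weight exceeds 55): on (b) the weight is 55, ≤ 55, so (b) does not meet the standard; on (c) the weight is 80 less the opposing 23 gives net 57, > 55, so (c) meets the standard.
  Stage I.2 not carried; the department fails its burden.
The appellant prevails on this issue.
— Issue II —
Stage II.1 (appellant, a preponderance, weight is at least 49): (d) net 74−22=52 ≥ 49 — meets.
  The appellant carries Stage II.1; the department now bears the burden.
Stage II.2 (department, a preponderance, weight is at least 49): (e) 45 < 49 — fails.
  Stage II.2 not carried; the department fails its burden.
The analysis ends at Stage II.2; the appellant prevails on this issue.
— Issue III —
Stage III.1 — burden on appellant; standard: clear and convincing evidence (weight is at least 75).
    (f): 80 − 6 = 74 < 75 [not met]
  Not every element is met, so the appellant fails to carry Stage III.1.
The department prevails on this issue.
Per-issue: Issue I → appellant; Issue II → appellant; Issue III → department. The appellant must prevail on at least one issue; overall, the appellant prevails.

appellant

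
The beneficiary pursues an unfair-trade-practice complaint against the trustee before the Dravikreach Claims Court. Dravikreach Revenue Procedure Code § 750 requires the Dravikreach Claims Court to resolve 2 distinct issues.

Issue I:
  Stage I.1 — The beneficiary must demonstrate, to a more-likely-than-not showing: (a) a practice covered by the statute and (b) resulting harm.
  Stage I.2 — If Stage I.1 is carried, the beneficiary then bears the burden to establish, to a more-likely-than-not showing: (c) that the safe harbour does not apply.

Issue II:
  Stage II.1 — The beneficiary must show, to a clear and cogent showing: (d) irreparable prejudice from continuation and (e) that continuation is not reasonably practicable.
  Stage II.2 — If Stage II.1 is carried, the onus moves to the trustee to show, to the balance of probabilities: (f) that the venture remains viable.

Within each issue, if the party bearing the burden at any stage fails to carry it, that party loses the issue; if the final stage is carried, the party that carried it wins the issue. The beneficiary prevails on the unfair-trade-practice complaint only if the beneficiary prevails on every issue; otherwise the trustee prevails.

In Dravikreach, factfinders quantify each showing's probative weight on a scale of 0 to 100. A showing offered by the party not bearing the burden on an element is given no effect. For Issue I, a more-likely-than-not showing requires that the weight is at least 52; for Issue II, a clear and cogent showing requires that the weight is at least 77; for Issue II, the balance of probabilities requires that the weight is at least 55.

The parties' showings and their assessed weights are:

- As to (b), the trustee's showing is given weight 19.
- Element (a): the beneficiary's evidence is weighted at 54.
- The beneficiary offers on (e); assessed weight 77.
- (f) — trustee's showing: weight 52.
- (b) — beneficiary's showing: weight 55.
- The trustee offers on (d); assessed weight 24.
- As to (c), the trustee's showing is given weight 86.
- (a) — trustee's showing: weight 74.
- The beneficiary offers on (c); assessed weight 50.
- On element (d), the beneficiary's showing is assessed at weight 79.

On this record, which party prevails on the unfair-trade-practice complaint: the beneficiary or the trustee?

trustee

— Issue I —
At Stage I.1 the beneficiary must meet a more-likely-than-not showing (weight is at least 52): on (a) the weight is 54 (the trustee's 74 is given no effect), which does reach 52, so (a) meets the standard; on (b) the weight is 55 (the trustee's 19 is given no effect), ≥ 52, so (b) meets the standard.
  Stage I.1 carried; the burden remains with the beneficiary.
At Stage I.2 the beneficiary must meet a more-likely-than-not showing (weight is at least 52): on (c) the weight is 50 (the trustee's 86 is given no effect), < 52, so (c) does not meet the standard.
  Not every element is met, so the beneficiary fails to carry Stage I.2.
The trustee prevails on this issue.
— Issue II —
Stage II.1 — burden on beneficiary; standard: a clear and cogent showing (weight is at least 77).
    (d): 79 (trustee's 24 disregarded) ≥ 77 [met]
    (e): 77 ≥ 77 [met]
  Stage II.1 is satisfied; the onus moves to the trustee.
Stage II.2 — burden on trustee; standard: the balance of probabilities (weight is at least 55).
    (f): 52 < 55 [not met]
  Stage II.2 not carried; the trustee fails its burden.
So the beneficiary prevails on this issue.
Per-issue: Issue I → trustee; Issue II → beneficiary. The beneficiary must prevail on every issue; overall, the trustee prevails.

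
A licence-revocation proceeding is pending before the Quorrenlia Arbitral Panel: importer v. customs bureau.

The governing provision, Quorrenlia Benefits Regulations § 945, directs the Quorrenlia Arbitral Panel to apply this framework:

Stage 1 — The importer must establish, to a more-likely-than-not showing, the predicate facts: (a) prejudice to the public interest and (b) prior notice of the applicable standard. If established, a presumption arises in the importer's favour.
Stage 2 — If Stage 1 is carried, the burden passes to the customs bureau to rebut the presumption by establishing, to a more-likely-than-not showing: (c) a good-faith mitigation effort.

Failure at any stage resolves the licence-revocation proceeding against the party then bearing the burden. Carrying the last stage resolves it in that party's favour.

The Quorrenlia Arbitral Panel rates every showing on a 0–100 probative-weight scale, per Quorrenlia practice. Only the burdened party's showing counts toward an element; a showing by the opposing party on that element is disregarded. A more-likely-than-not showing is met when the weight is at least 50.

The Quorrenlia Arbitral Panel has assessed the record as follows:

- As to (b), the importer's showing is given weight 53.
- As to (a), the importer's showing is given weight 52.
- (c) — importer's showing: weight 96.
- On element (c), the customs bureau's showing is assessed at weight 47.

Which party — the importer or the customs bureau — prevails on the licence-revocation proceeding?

Stage 1 (importer, a more-likely-than-not showing, weight is at least 50): (a) 52 ≥ 50 — meets; (b) 53 ≥ 50 — meets.
  Stage 1 is satisfied; the onus moves to the customs bureau.
Stage 2 (customs bureau, a more-likely-than-not showing, weight is at least 50): (c) 47 (importer's 96 disregarded) < 50 — fails.
  Stage 2 not carried; the customs bureau fails its burden.
The importer prevails.

importer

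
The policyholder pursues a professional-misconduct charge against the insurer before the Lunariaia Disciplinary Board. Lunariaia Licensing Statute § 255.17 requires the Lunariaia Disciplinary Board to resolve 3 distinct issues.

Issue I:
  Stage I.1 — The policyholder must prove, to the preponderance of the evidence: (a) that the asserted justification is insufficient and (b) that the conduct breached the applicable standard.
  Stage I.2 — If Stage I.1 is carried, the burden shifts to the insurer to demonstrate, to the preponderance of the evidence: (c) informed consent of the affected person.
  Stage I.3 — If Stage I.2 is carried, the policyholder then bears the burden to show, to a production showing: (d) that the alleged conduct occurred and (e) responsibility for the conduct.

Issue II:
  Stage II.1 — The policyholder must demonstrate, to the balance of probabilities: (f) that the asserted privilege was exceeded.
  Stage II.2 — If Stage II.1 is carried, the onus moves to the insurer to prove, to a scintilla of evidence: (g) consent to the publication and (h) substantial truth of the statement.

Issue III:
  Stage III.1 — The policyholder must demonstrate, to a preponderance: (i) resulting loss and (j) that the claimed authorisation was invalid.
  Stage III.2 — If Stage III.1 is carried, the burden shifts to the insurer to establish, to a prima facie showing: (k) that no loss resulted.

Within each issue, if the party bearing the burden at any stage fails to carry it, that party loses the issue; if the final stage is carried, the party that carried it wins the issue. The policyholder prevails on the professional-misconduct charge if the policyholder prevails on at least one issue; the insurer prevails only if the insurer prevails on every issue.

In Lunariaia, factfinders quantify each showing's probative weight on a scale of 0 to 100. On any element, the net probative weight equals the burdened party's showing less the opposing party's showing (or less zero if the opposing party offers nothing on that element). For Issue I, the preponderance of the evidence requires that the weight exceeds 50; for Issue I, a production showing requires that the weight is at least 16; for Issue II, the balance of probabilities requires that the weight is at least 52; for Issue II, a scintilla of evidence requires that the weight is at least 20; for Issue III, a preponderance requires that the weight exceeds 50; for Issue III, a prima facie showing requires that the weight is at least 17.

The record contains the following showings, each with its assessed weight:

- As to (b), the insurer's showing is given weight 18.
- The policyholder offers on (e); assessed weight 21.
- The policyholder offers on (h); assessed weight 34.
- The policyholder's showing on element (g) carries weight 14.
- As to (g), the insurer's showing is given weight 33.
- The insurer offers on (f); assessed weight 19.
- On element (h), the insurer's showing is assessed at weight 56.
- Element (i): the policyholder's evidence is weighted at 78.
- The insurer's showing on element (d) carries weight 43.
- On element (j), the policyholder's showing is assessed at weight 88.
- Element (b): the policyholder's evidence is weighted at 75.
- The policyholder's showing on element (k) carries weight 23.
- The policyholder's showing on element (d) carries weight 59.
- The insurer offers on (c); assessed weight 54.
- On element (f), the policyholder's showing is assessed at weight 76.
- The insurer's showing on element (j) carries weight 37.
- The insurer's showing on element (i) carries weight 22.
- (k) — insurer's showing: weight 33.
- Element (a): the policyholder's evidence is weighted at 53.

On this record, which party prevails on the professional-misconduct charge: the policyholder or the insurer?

policyholder

— Issue I —
At Stage I.1 the policyholder must meet the preponderance of the evidence (weight exceeds 50): on (a) the weight is 53, > 50, so (a) meets the standard; on (b) the weight is 75 less the opposing 18 gives net 57, which does exceed 50, so (b) meets the standard.
  All elements met. The burden passes to the insurer.
At Stage I.2 the insurer must meet the preponderance of the evidence (weight exceeds 50): on (c) the weight is 54, which does exceed 50, so (c) meets the standard.
  All elements met. The burden passes to the policyholder.
At Stage I.3 the policyholder must meet a production showing (weight is at least 16): on (d) the weight is 59 less the opposing 43 gives net 16, ≥ 16, so (d) meets the standard; on (e) the weight is 21, which does reach 16, so (e) meets the standard.
  Stage I.3 carried; the final stage is satisfied.
With every stage satisfied, the policyholder prevails on this issue.
— Issue II —
Stage II.1 — burden on policyholder; standard: the balance of probabilities (weight is at least 52).
    (f): 76 − 19 = 57 ≥ 52 [met]
  The policyholder carries Stage II.1; the insurer now bears the burden.
Stage II.2 — burden on insurer; standard: a scintilla of evidence (weight is at least 20).
    (g): 33 − 14 = 19 < 20 [not met]
    (h): 56 − 34 = 22 ≥ 20 [met]
  Stage II.2 not carried; the insurer fails its burden.
The policyholder prevails on this issue.
— Issue III —
At Stage III.1 the policyholder must meet a preponderance (weight exceeds 50): on (i) the weight is 78 less the opposing 22 gives net 56, which does exceed 50, so (i) meets the standard; on (j) the weight is 88 less the opposing 37 gives net 51, > 50, so (j) meets the standard.
  Stage III.1 is satisfied; the onus moves to the insurer.
At Stage III.2 the insurer must meet a prima facie showing (weight is at least 17): on (k) the weight is 33 less the opposing 23 gives net 10, which does not reach 17, so (k) does not meet the standard.
  Not every element is met, so the insurer fails to carry Stage III.2.
The policyholder prevails on this issue.
Per-issue: Issue I → policyholder; Issue II → policyholder; Issue III → policyholder. The policyholder must prevail on at least one issue; overall, the policyholder prevails.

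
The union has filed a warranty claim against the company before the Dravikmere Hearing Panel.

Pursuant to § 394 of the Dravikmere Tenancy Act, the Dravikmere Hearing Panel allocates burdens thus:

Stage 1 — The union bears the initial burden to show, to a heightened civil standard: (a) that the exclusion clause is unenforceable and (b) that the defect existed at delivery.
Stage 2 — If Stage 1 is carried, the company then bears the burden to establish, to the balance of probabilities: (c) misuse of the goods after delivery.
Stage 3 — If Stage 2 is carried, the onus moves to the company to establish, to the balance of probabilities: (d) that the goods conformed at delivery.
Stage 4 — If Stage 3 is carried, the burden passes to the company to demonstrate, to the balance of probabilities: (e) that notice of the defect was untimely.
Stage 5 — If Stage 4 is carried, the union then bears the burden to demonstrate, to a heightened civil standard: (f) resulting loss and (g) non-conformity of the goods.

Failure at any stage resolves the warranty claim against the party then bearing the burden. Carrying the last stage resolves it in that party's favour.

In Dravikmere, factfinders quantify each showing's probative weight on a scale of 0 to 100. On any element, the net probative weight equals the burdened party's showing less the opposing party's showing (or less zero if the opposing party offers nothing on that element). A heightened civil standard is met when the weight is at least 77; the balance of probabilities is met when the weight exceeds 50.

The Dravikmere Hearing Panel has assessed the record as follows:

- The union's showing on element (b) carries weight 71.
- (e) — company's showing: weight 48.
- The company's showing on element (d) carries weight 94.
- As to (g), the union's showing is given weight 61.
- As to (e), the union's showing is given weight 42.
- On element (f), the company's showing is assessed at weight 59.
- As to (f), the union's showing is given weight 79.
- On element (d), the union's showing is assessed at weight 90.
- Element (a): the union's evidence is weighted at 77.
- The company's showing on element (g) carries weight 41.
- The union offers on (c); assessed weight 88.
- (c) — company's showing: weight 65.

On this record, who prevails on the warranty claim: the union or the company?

company

At Stage 1 the union must meet a heightened civil standard (weight is at least 77): on (a) the weight is 77, ≥ 77, so (a) meets the standard; on (b) the weight is 71, < 77, so (b) does not meet the standard.
  Not every element is met, so the union fails to carry Stage 1.
The analysis ends at Stage 1; the company prevails.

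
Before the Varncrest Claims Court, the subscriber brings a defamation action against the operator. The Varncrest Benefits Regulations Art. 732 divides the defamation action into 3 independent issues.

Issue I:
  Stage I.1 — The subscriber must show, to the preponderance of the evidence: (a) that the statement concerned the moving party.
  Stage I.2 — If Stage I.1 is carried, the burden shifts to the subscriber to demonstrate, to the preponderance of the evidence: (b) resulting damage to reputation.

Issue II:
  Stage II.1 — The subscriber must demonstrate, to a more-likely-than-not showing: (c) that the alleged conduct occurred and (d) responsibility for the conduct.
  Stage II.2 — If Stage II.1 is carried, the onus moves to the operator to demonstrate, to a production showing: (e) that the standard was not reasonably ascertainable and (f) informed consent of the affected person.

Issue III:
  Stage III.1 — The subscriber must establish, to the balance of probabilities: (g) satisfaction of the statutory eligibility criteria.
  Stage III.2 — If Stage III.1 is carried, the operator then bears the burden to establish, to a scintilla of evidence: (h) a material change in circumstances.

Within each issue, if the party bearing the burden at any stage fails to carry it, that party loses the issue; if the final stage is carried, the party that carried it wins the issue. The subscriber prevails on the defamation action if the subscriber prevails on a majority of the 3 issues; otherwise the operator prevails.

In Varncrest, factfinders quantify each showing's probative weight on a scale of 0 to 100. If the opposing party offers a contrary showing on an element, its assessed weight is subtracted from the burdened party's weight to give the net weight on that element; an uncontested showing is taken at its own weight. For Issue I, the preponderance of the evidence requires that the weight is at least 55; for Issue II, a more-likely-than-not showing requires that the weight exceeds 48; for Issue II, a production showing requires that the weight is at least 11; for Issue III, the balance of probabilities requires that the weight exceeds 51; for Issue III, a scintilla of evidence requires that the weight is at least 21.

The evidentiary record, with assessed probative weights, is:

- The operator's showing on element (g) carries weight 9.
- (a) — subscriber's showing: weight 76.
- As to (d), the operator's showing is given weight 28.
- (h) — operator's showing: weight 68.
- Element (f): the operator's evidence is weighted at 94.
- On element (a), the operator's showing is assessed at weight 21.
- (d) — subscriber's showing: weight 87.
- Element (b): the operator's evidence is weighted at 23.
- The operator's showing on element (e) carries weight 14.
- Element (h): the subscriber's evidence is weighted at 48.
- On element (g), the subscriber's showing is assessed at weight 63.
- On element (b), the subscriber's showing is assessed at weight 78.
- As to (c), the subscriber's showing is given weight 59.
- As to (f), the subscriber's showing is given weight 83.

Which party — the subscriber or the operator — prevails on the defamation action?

— Issue I —
At Stage I.1 the subscriber must meet the preponderance of the evidence (weight is at least 55): on (a) the weight is 76 less the opposing 21 gives net 55, which does reach 55, so (a) meets the standard.
  Stage I.1 carried; the burden remains with the subscriber.
At Stage I.2 the subscriber must meet the preponderance of the evidence (weight is at least 55): on (b) the weight is 78 less the opposing 23 gives net 55, ≥ 55, so (b) meets the standard.
  Stage I.2 carried; the final stage is satisfied.
With every stage satisfied, the subscriber prevails on this issue.
— Issue II —
At Stage II.1 the subscriber must meet a more-likely-than-not showing (weight exceeds 48): on (c) the weight is 59, which does exceed 48, so (c) meets the standard; on (d) the weight is 87 less the opposing 28 gives net 59, which does exceed 48, so (d) meets the standard.
  All elements met. The burden passes to the operator.
At Stage II.2 the operator must meet a production showing (weight is at least 11): on (e) the weight is 14, ≥ 11, so (e) meets the standard; on (f) the weight is 94 less the opposing 83 gives net 11, ≥ 11, so (f) meets the standard.
  All elements met at the final stage.
All stages carried — the operator prevails on this issue.
— Issue III —
Stage III.1 — burden on subscriber; standard: the balance of probabilities (weight exceeds 51).
    (g): 63 − 9 = 54 > 51 [met]
  All elements met. The burden passes to the operator.
Stage III.2 — burden on operator; standard: a scintilla of evidence (weight is at least 21).
    (h): 68 − 48 = 20 < 21 [not met]
  Not every element is met, so the operator fails to carry Stage III.2.
The subscriber prevails on this issue.
Per-issue: Issue I → subscriber; Issue II → operator; Issue III → subscriber. The subscriber must prevail on a majority of issues; overall, the subscriber prevails.

subscriber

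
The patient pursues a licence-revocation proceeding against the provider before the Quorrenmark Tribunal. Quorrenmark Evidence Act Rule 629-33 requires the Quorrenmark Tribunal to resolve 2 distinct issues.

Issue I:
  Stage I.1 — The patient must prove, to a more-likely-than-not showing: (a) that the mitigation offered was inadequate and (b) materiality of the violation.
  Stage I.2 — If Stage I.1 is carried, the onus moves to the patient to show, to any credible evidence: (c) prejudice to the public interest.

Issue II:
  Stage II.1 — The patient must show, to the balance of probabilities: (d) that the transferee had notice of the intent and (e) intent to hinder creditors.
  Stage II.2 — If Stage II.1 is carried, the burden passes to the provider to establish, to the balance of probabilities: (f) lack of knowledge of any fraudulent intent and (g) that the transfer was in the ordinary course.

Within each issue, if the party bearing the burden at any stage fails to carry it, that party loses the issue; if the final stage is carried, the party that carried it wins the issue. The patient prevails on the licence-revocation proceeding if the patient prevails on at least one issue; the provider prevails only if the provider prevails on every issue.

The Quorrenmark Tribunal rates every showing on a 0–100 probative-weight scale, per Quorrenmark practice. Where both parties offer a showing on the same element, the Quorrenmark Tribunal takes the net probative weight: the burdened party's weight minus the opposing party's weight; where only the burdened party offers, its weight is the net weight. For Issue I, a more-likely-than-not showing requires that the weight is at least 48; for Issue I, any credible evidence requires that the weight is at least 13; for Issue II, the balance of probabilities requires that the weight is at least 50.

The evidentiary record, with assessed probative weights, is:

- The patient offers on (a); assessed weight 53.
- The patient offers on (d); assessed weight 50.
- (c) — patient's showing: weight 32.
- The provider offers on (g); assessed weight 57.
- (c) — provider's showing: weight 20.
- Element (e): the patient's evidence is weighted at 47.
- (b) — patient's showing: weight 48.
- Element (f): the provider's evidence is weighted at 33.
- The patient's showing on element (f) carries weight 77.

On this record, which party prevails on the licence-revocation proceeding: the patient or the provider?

— Issue I —
Stage I.1 — burden on patient; standard: a more-likely-than-not showing (weight is at least 48).
    (a): 53 ≥ 48 [met]
    (b): 48 ≥ 48 [met]
  Stage I.1 is satisfied; the patient continues to bear the burden.
Stage I.2 — burden on patient; standard: any credible evidence (weight is at least 13).
    (c): 32 − 20 = 12 < 13 [not met]
  Stage I.2 not carried; the patient fails its burden.
The provider prevails on this issue.
— Issue II —
Stage II.1 — burden on patient; standard: the balance of probabilities (weight is at least 50).
    (d): 50 ≥ 50 [met]
    (e): 47 < 50 [not met]
  The patient does not carry Stage II.1.
The analysis ends at Stage II.1; the provider prevails on this issue.
Per-issue: Issue I → provider; Issue II → provider. The patient must prevail on at least one issue; overall, the provider prevails.

provider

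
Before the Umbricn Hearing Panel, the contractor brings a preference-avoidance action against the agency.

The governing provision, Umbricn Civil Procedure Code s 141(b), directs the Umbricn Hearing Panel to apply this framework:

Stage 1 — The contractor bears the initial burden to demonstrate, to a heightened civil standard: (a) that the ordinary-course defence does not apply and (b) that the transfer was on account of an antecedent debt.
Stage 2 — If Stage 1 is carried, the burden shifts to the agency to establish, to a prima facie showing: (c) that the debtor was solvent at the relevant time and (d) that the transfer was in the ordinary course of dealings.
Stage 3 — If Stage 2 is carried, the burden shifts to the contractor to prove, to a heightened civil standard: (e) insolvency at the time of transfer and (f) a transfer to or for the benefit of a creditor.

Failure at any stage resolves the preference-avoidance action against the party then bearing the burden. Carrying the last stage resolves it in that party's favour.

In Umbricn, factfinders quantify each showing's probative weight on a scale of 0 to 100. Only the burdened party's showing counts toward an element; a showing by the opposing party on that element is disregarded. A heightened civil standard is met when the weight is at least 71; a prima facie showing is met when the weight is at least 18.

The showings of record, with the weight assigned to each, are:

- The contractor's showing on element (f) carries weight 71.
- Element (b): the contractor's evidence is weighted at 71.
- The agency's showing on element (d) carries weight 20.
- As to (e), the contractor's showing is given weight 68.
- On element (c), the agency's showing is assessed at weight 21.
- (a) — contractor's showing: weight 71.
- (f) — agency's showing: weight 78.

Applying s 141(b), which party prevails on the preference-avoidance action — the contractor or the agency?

Stage 1 (contractor, a heightened civil standard, weight is at least 71): (a) 71 ≥ 71 — meets; (b) 71 ≥ 71 — meets.
  All elements met. The burden passes to the agency.
Stage 2 (agency, a prima facie showing, weight is at least 18): (c) 21 ≥ 18 — meets; (d) 20 ≥ 18 — meets.
  Stage 2 is satisfied; the onus moves to the contractor.
Stage 3 (contractor, a heightened civil standard, weight is at least 71): (e) 68 < 71 — fails; (f) 71 (agency's 78 disregarded) ≥ 71 — meets.
  Not every element is met, so the contractor fails to carry Stage 3.
The analysis ends at Stage 3; the agency prevails.

agency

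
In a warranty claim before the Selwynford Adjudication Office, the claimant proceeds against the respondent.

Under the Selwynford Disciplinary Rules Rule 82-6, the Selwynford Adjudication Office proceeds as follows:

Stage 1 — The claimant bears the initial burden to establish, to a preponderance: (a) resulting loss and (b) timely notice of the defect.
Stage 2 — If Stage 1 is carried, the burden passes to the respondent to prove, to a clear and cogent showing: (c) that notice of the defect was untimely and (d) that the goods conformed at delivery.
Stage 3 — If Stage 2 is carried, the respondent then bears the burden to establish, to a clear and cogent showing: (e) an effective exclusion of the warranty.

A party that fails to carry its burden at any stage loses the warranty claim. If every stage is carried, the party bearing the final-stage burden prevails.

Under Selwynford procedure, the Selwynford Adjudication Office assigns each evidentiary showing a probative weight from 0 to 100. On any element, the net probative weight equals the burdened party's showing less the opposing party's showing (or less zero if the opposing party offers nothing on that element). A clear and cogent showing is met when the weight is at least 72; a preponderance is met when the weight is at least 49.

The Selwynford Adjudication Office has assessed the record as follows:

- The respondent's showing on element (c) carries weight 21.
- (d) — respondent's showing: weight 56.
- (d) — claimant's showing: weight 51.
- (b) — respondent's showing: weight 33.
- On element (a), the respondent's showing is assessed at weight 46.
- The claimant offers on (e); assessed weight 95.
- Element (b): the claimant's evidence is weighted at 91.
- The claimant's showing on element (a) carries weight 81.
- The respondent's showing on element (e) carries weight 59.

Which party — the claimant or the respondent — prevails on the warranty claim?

respondent

Stage 1 — burden on claimant; standard: a preponderance (weight is at least 49).
    (a): 81 − 46 = 35 < 49 [not met]
    (b): 91 − 33 = 58 ≥ 49 [met]
  The claimant does not carry Stage 1.
The respondent prevails.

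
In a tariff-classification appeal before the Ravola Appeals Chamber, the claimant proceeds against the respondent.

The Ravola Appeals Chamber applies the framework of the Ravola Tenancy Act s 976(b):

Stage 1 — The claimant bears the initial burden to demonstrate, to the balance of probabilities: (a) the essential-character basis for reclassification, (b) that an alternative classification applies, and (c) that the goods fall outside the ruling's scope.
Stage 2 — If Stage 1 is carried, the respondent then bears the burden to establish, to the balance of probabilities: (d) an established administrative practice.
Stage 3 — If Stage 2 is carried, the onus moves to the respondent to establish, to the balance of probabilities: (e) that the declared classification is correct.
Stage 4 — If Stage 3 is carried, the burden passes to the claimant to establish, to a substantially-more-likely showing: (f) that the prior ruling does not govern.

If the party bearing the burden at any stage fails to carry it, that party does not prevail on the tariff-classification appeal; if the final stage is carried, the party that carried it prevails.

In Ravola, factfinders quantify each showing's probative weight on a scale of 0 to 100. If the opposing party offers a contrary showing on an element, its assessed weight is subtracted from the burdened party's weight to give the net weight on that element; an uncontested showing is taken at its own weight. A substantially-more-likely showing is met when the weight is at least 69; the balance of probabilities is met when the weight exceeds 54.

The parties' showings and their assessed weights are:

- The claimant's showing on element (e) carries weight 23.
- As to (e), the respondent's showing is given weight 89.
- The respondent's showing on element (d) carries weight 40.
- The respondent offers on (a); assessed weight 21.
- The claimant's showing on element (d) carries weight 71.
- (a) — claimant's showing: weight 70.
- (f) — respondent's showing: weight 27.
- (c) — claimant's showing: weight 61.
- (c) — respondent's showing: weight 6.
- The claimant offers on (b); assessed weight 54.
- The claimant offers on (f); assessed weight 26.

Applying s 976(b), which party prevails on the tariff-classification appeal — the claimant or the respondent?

Stage 1 — burden on claimant; standard: the balance of probabilities (weight exceeds 54).
    (a): 70 − 21 = 49 ≤ 54 [not met]
    (b): 54 ≤ 54 [not met]
    (c): 61 − 6 = 55 > 54 [met]
  Not every element is met, so the claimant fails to carry Stage 1.
The respondent prevails.

respondent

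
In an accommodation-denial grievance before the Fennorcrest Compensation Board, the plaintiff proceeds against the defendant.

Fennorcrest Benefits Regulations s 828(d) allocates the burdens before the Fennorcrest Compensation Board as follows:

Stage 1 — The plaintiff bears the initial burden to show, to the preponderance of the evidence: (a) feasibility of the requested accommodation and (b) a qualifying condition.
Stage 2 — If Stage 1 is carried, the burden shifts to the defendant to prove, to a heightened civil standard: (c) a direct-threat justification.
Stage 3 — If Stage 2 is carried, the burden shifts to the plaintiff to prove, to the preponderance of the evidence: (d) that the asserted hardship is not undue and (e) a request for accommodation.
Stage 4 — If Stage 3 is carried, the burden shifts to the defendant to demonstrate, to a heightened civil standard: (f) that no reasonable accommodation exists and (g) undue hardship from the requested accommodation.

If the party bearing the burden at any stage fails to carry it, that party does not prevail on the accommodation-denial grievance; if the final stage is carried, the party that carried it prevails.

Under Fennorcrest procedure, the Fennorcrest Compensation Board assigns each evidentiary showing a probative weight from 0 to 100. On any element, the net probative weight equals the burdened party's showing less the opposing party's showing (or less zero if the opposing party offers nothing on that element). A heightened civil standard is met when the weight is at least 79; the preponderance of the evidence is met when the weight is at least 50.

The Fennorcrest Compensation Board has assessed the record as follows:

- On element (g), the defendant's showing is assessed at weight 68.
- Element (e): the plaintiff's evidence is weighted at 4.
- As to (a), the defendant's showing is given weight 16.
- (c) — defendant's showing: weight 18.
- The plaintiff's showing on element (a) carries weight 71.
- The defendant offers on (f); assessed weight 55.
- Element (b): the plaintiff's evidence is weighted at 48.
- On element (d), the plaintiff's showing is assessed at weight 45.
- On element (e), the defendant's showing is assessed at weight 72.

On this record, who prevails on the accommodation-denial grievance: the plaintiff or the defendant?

Stage 1 — burden on plaintiff; standard: the preponderance of the evidence (weight is at least 50).
    (a): 71 − 16 = 55 ≥ 50 [met]
    (b): 48 < 50 [not met]
  Stage 1 not carried; the plaintiff fails its burden.
So the defendant prevails.

defendant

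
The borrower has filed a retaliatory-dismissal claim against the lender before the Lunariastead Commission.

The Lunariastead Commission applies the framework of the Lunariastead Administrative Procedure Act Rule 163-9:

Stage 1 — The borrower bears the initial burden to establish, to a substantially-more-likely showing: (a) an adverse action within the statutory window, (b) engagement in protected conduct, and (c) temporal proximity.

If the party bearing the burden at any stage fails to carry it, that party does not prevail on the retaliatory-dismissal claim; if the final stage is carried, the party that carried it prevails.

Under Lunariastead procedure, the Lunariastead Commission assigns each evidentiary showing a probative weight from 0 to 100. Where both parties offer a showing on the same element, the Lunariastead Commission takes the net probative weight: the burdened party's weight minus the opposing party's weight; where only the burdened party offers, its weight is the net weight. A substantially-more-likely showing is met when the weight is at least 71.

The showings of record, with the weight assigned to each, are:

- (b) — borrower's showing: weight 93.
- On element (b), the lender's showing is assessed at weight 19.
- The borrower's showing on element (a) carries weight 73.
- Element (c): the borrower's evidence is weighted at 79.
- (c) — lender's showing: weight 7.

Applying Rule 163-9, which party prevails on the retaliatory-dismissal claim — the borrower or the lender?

At Stage 1 the borrower must meet a substantially-more-likely showing (weight is at least 71): on (a) the weight is 73, ≥ 71, so (a) meets the standard; on (b) the weight is 93 less the opposing 19 gives net 74, which does reach 71, so (b) meets the standard; on (c) the weight is 79 less the opposing 7 gives net 72, which does reach 71, so (c) meets the standard.
  The borrower carries the last stage.
With every stage satisfied, the borrower prevails.

borrower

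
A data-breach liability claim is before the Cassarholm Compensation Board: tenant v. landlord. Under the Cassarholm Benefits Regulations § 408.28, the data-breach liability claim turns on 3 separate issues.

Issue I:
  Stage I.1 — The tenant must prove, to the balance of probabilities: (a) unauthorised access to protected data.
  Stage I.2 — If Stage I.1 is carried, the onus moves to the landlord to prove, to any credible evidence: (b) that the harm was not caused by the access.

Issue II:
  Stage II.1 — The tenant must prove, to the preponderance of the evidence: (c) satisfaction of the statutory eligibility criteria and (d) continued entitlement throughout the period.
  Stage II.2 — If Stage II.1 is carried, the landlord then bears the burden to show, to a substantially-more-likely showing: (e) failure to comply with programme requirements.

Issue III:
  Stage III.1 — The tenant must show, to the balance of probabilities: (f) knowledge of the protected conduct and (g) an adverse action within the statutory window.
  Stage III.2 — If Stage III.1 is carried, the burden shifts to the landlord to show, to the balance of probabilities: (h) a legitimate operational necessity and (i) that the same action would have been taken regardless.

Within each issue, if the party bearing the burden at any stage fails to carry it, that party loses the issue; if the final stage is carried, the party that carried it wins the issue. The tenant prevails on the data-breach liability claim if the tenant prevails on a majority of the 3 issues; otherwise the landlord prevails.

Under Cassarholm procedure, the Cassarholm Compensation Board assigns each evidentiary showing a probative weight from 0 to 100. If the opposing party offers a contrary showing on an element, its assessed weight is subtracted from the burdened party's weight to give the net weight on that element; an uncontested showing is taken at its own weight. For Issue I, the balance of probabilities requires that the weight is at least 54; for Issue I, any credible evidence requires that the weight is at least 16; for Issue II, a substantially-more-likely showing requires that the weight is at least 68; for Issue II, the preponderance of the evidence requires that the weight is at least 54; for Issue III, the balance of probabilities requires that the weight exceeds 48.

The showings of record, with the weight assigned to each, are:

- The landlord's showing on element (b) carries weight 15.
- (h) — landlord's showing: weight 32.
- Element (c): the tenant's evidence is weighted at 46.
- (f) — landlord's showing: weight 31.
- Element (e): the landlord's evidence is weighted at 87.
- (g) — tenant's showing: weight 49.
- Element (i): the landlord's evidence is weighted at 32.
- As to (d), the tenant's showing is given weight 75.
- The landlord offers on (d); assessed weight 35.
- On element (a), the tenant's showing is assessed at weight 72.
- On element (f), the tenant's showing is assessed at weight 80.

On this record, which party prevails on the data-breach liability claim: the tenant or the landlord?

— Issue I —
Stage I.1 (tenant, the balance of probabilities, weight is at least 54): (a) 72 ≥ 54 — meets.
  Stage I.1 carried; the burden shifts to the landlord.
Stage I.2 (landlord, any credible evidence, weight is at least 16): (b) 15 < 16 — fails.
  The landlord does not carry Stage I.2.
The analysis ends at Stage I.2; the tenant prevails on this issue.
— Issue II —
At Stage II.1 the tenant must meet the preponderance of the evidence (weight is at least 54): on (c) the weight is 46, which does not reach 54, so (c) does not meet the standard; on (d) the weight is 75 less the opposing 35 gives net 40, which does not reach 54, so (d) does not meet the standard.
  Not every element is met, so the tenant fails to carry Stage II.1.
The landlord prevails on this issue.
— Issue III —
Stage III.1 (tenant, the balance of probabilities, weight exceeds 48): (f) net 80−31=49 > 48 — meets; (g) 49 > 48 — meets.
  Stage III.1 carried; the burden shifts to the landlord.
Stage III.2 (landlord, the balance of probabilities, weight exceeds 48): (h) 32 ≤ 48 — fails; (i) 32 ≤ 48 — fails.
  The landlord does not carry Stage III.2.
So the tenant prevails on this issue.
Per-issue: Issue I → tenant; Issue II → landlord; Issue III → tenant. The tenant must prevail on a majority of issues; overall, the tenant prevails.

tenant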